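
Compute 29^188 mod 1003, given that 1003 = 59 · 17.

Mod 59: 29 ≡ 29; by Fermat, exponent reduces to 188 mod 58 = 14; 29^14 ≡ 36 (mod 59).
Mod 17: 29 ≡ 12; by Fermat, exponent reduces to 188 mod 16 = 12; 12^12 ≡ 4 (mod 17).
Combine by CRT: x ≡ 36 (mod 59), x ≡ 4 (mod 17) ⇒ x ≡ 803 (mod 1003).

803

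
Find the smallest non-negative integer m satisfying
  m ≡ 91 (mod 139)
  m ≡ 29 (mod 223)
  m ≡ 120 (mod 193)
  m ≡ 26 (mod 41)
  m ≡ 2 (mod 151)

From m ≡ 91 (mod 139) write m = 91 + 139t. Substituting into m ≡ 29 (mod 223) gives 139t ≡ 161 (mod 223), and since 139⁻¹ ≡ 146 (mod 223), t ≡ 91. Hence m ≡ 91 + 139·91 = 12740 (mod 30997).
From m ≡ 12740 (mod 30997) write m = 12740 + 30997t. Substituting into m ≡ 120 (mod 193) gives 30997t ≡ 118 (mod 193), and since 117⁻¹ ≡ 33 (mod 193), t ≡ 34. Hence m ≡ 12740 + 30997·34 = 1066638 (mod 5982421).
From m ≡ 1066638 (mod 5982421) write m = 1066638 + 5982421t. Substituting into m ≡ 26 (mod 41) gives 5982421t ≡ 3 (mod 41), and since 29⁻¹ ≡ 17 (mod 41), t ≡ 10. Hence m ≡ 1066638 + 5982421·10 = 60890848 (mod 245279261).
From m ≡ 60890848 (mod 245279261) write m = 60890848 + 245279261t. Substituting into m ≡ 2 (mod 151) gives 245279261t ≡ 55 (mod 151), and since 146⁻¹ ≡ 30 (mod 151), t ≡ 140. Hence m ≡ 60890848 + 245279261·140 = 34399987388 (mod 37037168411).

34399987388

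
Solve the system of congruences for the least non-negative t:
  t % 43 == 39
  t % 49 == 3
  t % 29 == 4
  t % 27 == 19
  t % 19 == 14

6923899

The moduli are pairwise coprime; N = 43·49·29·27·19 = 31345839.
N/43 = 728973; 728973 ≡ 37 (mod 43); 37·7 ≡ 1, so inverse 7.
N/49 = 639711; 639711 ≡ 16 (mod 49); 16·46 ≡ 1, so inverse 46.
N/29 = 1080891; 1080891 ≡ 3 (mod 29); 3·10 ≡ 1, so inverse 10.
N/27 = 1160957; 1160957 ≡ 11 (mod 27); 11·5 ≡ 1, so inverse 5.
N/19 = 1649781; 1649781 ≡ 11 (mod 19); 11·7 ≡ 1, so inverse 7.
t ≡ 39·728973·7 + 3·639711·46 + 4·1080891·10 + 19·1160957·5 + 14·1649781·7 = 602494840.
602494840 mod 31345839 = 6923899.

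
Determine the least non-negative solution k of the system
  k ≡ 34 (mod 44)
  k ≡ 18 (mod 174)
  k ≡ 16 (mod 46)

gcd(44, 174) = 2 and 2 | (18 − 34), so the pair is consistent; merging gives k ≡ 2454 (mod 3828), where 3828 = lcm(44, 174).
gcd(3828, 46) = 2 and 2 | (16 − 2454), so the pair is consistent; merging gives k ≡ 2454 (mod 88044), where 88044 = lcm(3828, 46).
The solution is unique modulo lcm(44, 174, 46) = 88044.

2454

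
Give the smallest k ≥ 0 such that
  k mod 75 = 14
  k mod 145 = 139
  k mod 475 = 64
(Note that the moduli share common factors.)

23339

Combine the congruences pairwise.
gcd(75, 145) = 5 and 5 | (139 − 14), so the pair is consistent; merging gives k ≡ 1589 (mod 2175), where 2175 = lcm(75, 145).
gcd(2175, 475) = 25 and 25 | (64 − 1589), so the pair is consistent; merging gives k ≡ 23339 (mod 41325), where 41325 = lcm(2175, 475).
The solution is unique modulo lcm(75, 145, 475) = 41325.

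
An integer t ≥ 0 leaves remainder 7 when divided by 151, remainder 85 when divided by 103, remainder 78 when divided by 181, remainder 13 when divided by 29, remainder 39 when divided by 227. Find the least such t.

18065472699

Combine the congruences pairwise.
From t ≡ 7 (mod 151) write t = 7 + 151s. Substituting into t ≡ 85 (mod 103) gives 151s ≡ 78 (mod 103), and since 48⁻¹ ≡ 88 (mod 103), s ≡ 66. Hence t ≡ 7 + 151·66 = 9973 (mod 15553).
From t ≡ 9973 (mod 15553) write t = 9973 + 15553s. Substituting into t ≡ 78 (mod 181) gives 15553s ≡ 60 (mod 181), and since 168⁻¹ ≡ 167 (mod 181), s ≡ 65. Hence t ≡ 9973 + 15553·65 = 1020918 (mod 2815093).
From t ≡ 1020918 (mod 2815093) write t = 1020918 + 2815093s. Substituting into t ≡ 13 (mod 29) gives 2815093s ≡ 11 (mod 29), and since 5⁻¹ ≡ 6 (mod 29), s ≡ 8. Hence t ≡ 1020918 + 2815093·8 = 23541662 (mod 81637697).
From t ≡ 23541662 (mod 81637697) write t = 23541662 + 81637697s. Substituting into t ≡ 39 (mod 227) gives 81637697s ≡ 93 (mod 227), and since 98⁻¹ ≡ 183 (mod 227), s ≡ 221. Hence t ≡ 23541662 + 81637697·221 = 18065472699 (mod 18531757219).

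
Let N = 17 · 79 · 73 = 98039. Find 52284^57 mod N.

Mod 17: 52284 ≡ 9; by Fermat, exponent reduces to 57 mod 16 = 9; 9^9 ≡ 9 (mod 17).
Mod 79: 52284 ≡ 65; 65^57 ≡ 8 (mod 79).
Mod 73: 52284 ≡ 16; 16^57 ≡ 8 (mod 73).
Combine by CRT: x ≡ 9 (mod 17), x ≡ 8 (mod 79), x ≡ 8 (mod 73) ⇒ x ≡ 74979 (mod 98039).

74979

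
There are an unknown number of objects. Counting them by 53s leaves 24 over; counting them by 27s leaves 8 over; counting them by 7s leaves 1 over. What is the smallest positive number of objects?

9458

The moduli are pairwise coprime; M = 53·27·7 = 10017.
M/53 = 189; 189 ≡ 30 (mod 53); 30·23 ≡ 1, so inverse 23.
M/27 = 371; 371 ≡ 20 (mod 27); 20·23 ≡ 1, so inverse 23.
M/7 = 1431; 1431 ≡ 3 (mod 7); 3·5 ≡ 1, so inverse 5.
N ≡ 24·189·23 + 8·371·23 + 1·1431·5 = 179747.
179747 mod 10017 = 9458.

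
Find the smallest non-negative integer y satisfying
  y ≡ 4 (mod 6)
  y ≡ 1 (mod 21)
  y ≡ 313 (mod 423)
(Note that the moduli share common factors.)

Combine the congruences pairwise.
gcd(6, 21) = 3 and 3 | (1 − 4), so the pair is consistent; merging gives y ≡ 22 (mod 42), where 42 = lcm(6, 21).
gcd(42, 423) = 3 and 3 | (313 − 22), so the pair is consistent; merging gives y ≡ 736 (mod 5922), where 5922 = lcm(42, 423).
The solution is unique modulo lcm(6, 21, 423) = 5922.

736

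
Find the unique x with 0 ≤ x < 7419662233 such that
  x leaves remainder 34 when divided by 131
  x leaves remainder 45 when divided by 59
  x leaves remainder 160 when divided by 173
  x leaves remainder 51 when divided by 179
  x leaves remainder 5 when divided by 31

Combine the congruences pairwise.
From x ≡ 34 (mod 131) write x = 34 + 131t. Substituting into x ≡ 45 (mod 59) gives 131t ≡ 11 (mod 59), and since 13⁻¹ ≡ 50 (mod 59), t ≡ 19. Hence x ≡ 34 + 131·19 = 2523 (mod 7729).
From x ≡ 2523 (mod 7729) write x = 2523 + 7729t. Substituting into x ≡ 160 (mod 173) gives 7729t ≡ 59 (mod 173), and since 117⁻¹ ≡ 139 (mod 173), t ≡ 70. Hence x ≡ 2523 + 7729·70 = 543553 (mod 1337117).
From x ≡ 543553 (mod 1337117) write x = 543553 + 1337117t. Substituting into x ≡ 51 (mod 179) gives 1337117t ≡ 121 (mod 179), and since 166⁻¹ ≡ 55 (mod 179), t ≡ 32. Hence x ≡ 543553 + 1337117·32 = 43331297 (mod 239343943).
From x ≡ 43331297 (mod 239343943) write x = 43331297 + 239343943t. Substituting into x ≡ 5 (mod 31) gives 239343943t ≡ 12 (mod 31), and since 11⁻¹ ≡ 17 (mod 31), t ≡ 18. Hence x ≡ 43331297 + 239343943·18 = 4351522271 (mod 7419662233).

4351522271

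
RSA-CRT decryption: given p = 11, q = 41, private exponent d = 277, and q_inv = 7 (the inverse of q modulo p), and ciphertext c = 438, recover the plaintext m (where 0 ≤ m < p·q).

d_p = d mod (p−1) = 277 mod 10 = 7; d_q = d mod (q−1) = 37.
m₁ = c^(d_p) mod p: c ≡ 9 (mod 11), and 9^7 mod 11 = 4.
m₂ = c^(d_q) mod q: c ≡ 28 (mod 41), and 28^37 mod 41 = 29.
h = q_inv·(m₁ − m₂) mod p = 7·(4 − 29) mod 11 = 1.
m = m₂ + h·q = 29 + 1·41 = 70.

70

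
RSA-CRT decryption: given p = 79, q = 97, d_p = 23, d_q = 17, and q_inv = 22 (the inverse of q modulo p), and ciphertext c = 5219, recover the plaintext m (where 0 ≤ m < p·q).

7003

m₁ = c^(d_p) mod p: c ≡ 5 (mod 79), and 5^23 mod 79 = 51.
m₂ = c^(d_q) mod q: c ≡ 78 (mod 97), and 78^17 mod 97 = 19.
h = q_inv·(m₁ − m₂) mod p = 22·(51 − 19) mod 79 = 72.
m = m₂ + h·q = 19 + 72·97 = 7003.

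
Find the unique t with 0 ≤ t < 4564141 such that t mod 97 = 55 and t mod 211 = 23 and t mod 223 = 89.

4445371

The moduli are pairwise coprime; N = 97·211·223 = 4564141.
N/97 = 47053; 47053 ≡ 8 (mod 97); 8·85 ≡ 1, so inverse 85.
N/211 = 21631; 21631 ≡ 109 (mod 211); 109·151 ≡ 1, so inverse 151.
N/223 = 20467; 20467 ≡ 174 (mod 223); 174·91 ≡ 1, so inverse 91.
t ≡ 55·47053·85 + 23·21631·151 + 89·20467·91 = 460859471.
460859471 mod 4564141 = 4445371.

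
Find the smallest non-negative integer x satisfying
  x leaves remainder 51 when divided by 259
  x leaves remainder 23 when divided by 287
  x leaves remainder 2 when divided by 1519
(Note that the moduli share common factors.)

gcd(259, 287) = 7 and 7 | (23 − 51), so the pair is consistent; merging gives x ≡ 310 (mod 10619), where 10619 = lcm(259, 287).
gcd(10619, 1519) = 7 and 7 | (2 − 310), so the pair is consistent; merging gives x ≡ 233928 (mod 2304323), where 2304323 = lcm(10619, 1519).
The solution is unique modulo lcm(259, 287, 1519) = 2304323.

233928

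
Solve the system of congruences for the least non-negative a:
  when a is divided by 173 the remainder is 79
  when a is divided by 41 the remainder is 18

2847

Combine the congruences pairwise.
From a ≡ 79 (mod 173) write a = 79 + 173t. Substituting into a ≡ 18 (mod 41) gives 173t ≡ 21 (mod 41), and since 9⁻¹ ≡ 32 (mod 41), t ≡ 16. Hence a ≡ 79 + 173·16 = 2847 (mod 7093).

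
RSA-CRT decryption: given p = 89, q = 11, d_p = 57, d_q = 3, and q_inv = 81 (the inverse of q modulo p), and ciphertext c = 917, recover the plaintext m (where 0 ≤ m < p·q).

m₁ = c^(d_p) mod p: c ≡ 27 (mod 89), and 27^57 mod 89 = 63.
m₂ = c^(d_q) mod q: c ≡ 4 (mod 11), and 4^3 mod 11 = 9.
h = q_inv·(m₁ − m₂) mod p = 81·(63 − 9) mod 89 = 13.
m = m₂ + h·q = 9 + 13·11 = 152.

152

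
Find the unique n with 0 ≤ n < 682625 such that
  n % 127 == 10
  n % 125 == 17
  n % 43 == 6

262392

Combine the congruences pairwise.
From n ≡ 10 (mod 127) write n = 10 + 127t. Substituting into n ≡ 17 (mod 125) gives 127t ≡ 7 (mod 125), and since 2⁻¹ ≡ 63 (mod 125), t ≡ 66. Hence n ≡ 10 + 127·66 = 8392 (mod 15875).
From n ≡ 8392 (mod 15875) write n = 8392 + 15875t. Substituting into n ≡ 6 (mod 43) gives 15875t ≡ 42 (mod 43), and since 8⁻¹ ≡ 27 (mod 43), t ≡ 16. Hence n ≡ 8392 + 15875·16 = 262392 (mod 682625).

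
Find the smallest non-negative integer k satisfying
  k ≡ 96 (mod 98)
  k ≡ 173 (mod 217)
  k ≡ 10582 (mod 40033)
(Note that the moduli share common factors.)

2412562

Combine the congruences pairwise.
gcd(98, 217) = 7 and 7 | (173 − 96), so the pair is consistent; merging gives k ≡ 390 (mod 3038), where 3038 = lcm(98, 217).
gcd(3038, 40033) = 49 and 49 | (10582 − 390), so the pair is consistent; merging gives k ≡ 2412562 (mod 2482046), where 2482046 = lcm(3038, 40033).
The solution is unique modulo lcm(98, 217, 40033) = 2482046.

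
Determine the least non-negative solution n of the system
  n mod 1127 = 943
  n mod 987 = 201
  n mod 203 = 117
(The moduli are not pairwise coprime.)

1949526

gcd(1127, 987) = 7 and 7 | (201 − 943), so the pair is consistent; merging gives n ≡ 42642 (mod 158907), where 158907 = lcm(1127, 987).
gcd(158907, 203) = 7 and 7 | (117 − 42642), so the pair is consistent; merging gives n ≡ 1949526 (mod 4608303), where 4608303 = lcm(158907, 203).
The solution is unique modulo lcm(1127, 987, 203) = 4608303.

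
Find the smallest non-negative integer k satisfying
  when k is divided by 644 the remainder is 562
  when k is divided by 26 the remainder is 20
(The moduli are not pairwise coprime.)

Combine the congruences pairwise.
gcd(644, 26) = 2 and 2 | (20 − 562), so the pair is consistent; merging gives k ≡ 5714 (mod 8372), where 8372 = lcm(644, 26).
The solution is unique modulo lcm(644, 26) = 8372.

5714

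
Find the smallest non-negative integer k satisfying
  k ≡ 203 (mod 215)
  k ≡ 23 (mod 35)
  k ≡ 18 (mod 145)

28583

gcd(215, 35) = 5 and 5 | (23 − 203), so the pair is consistent; merging gives k ≡ 1493 (mod 1505), where 1505 = lcm(215, 35).
gcd(1505, 145) = 5 and 5 | (18 − 1493), so the pair is consistent; merging gives k ≡ 28583 (mod 43645), where 43645 = lcm(1505, 145).
The solution is unique modulo lcm(215, 35, 145) = 43645.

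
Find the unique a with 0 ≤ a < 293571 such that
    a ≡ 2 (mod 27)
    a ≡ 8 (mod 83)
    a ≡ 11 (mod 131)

40097

The moduli are pairwise coprime; N = 27·83·131 = 293571.
N/27 = 10873; 10873 ≡ 19 (mod 27); 19·10 ≡ 1, so inverse 10.
N/83 = 3537; 3537 ≡ 51 (mod 83); 51·70 ≡ 1, so inverse 70.
N/131 = 2241; 2241 ≡ 14 (mod 131); 14·103 ≡ 1, so inverse 103.
a ≡ 2·10873·10 + 8·3537·70 + 11·2241·103 = 4737233.
4737233 mod 293571 = 40097.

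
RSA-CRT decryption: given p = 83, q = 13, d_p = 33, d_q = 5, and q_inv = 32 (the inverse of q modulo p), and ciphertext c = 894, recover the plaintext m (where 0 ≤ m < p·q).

225

m₁ = c^(d_p) mod p: c ≡ 64 (mod 83), and 64^33 mod 83 = 59.
m₂ = c^(d_q) mod q: c ≡ 10 (mod 13), and 10^5 mod 13 = 4.
h = q_inv·(m₁ − m₂) mod p = 32·(59 − 4) mod 83 = 17.
m = m₂ + h·q = 4 + 17·13 = 225.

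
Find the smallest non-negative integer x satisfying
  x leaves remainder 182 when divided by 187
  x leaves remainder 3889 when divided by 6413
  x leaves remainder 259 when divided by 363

Combine the congruences pairwise.
gcd(187, 6413) = 11 and 11 | (3889 − 182), so the pair is consistent; merging gives x ≡ 29541 (mod 109021), where 109021 = lcm(187, 6413).
gcd(109021, 363) = 121 and 121 | (259 − 29541), so the pair is consistent; merging gives x ≡ 138562 (mod 327063), where 327063 = lcm(109021, 363).
The solution is unique modulo lcm(187, 6413, 363) = 327063.

138562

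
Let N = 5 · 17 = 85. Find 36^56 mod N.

Mod 5: 36 ≡ 1; since 4 | 56, by Fermat 1^56 ≡ 1 (mod 5).
Mod 17: 36 ≡ 2; by Fermat, exponent reduces to 56 mod 16 = 8; 2^8 ≡ 1 (mod 17).
Combine by CRT: x ≡ 1 (mod 5), x ≡ 1 (mod 17) ⇒ x ≡ 1 (mod 85).

1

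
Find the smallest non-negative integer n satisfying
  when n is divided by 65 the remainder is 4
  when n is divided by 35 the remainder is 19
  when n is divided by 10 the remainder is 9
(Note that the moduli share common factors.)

719

gcd(65, 35) = 5 and 5 | (19 − 4), so the pair is consistent; merging gives n ≡ 264 (mod 455), where 455 = lcm(65, 35).
gcd(455, 10) = 5 and 5 | (9 − 264), so the pair is consistent; merging gives n ≡ 719 (mod 910), where 910 = lcm(455, 10).
The solution is unique modulo lcm(65, 35, 10) = 910.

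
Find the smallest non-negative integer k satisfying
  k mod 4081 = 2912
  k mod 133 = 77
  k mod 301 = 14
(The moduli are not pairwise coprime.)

239610

gcd(4081, 133) = 7 and 7 | (77 − 2912), so the pair is consistent; merging gives k ≡ 6993 (mod 77539), where 77539 = lcm(4081, 133).
gcd(77539, 301) = 7 and 7 | (14 − 6993), so the pair is consistent; merging gives k ≡ 239610 (mod 3334177), where 3334177 = lcm(77539, 301).
The solution is unique modulo lcm(4081, 133, 301) = 3334177.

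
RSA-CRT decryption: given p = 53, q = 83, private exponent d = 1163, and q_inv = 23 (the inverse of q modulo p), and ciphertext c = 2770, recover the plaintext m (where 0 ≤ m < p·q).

d_p = d mod (p−1) = 1163 mod 52 = 19; d_q = d mod (q−1) = 15.
m₁ = c^(d_p) mod p: c ≡ 14 (mod 53), and 14^19 mod 53 = 26.
m₂ = c^(d_q) mod q: c ≡ 31 (mod 83), and 31^15 mod 83 = 26.
h = q_inv·(m₁ − m₂) mod p = 23·(26 − 26) mod 53 = 0.
m = m₂ + h·q = 26 + 0·83 = 26.

26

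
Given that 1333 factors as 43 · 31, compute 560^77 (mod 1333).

Mod 43: 560 ≡ 1; by Fermat, exponent reduces to 77 mod 42 = 35; 1^35 ≡ 1 (mod 43).
Mod 31: 560 ≡ 2; by Fermat, exponent reduces to 77 mod 30 = 17; 2^17 ≡ 4 (mod 31).
Combine by CRT: x ≡ 1 (mod 43), x ≡ 4 (mod 31) ⇒ x ≡ 345 (mod 1333).

345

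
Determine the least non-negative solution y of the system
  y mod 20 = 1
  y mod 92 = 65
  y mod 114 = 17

Combine the congruences pairwise.
gcd(20, 92) = 4 and 4 | (65 − 1), so the pair is consistent; merging gives y ≡ 341 (mod 460), where 460 = lcm(20, 92).
gcd(460, 114) = 2 and 2 | (17 − 341), so the pair is consistent; merging gives y ≡ 15521 (mod 26220), where 26220 = lcm(460, 114).
The solution is unique modulo lcm(20, 92, 114) = 26220.

15521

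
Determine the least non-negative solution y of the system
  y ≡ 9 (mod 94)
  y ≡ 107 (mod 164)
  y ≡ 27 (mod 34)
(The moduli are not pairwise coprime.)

78499

Combine the congruences pairwise.
gcd(94, 164) = 2 and 2 | (107 − 9), so the pair is consistent; merging gives y ≡ 1419 (mod 7708), where 7708 = lcm(94, 164).
gcd(7708, 34) = 2 and 2 | (27 − 1419), so the pair is consistent; merging gives y ≡ 78499 (mod 131036), where 131036 = lcm(7708, 34).
The solution is unique modulo lcm(94, 164, 34) = 131036.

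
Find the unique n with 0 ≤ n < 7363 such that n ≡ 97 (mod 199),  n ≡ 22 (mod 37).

Combine the congruences pairwise.
From n ≡ 97 (mod 199) write n = 97 + 199t. Substituting into n ≡ 22 (mod 37) gives 199t ≡ 36 (mod 37), and since 14⁻¹ ≡ 8 (mod 37), t ≡ 29. Hence n ≡ 97 + 199·29 = 5868 (mod 7363).

5868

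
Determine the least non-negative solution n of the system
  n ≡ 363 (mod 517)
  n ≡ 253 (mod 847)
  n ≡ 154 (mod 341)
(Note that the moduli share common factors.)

gcd(517, 847) = 11 and 11 | (253 − 363), so the pair is consistent; merging gives n ≡ 13805 (mod 39809), where 39809 = lcm(517, 847).
gcd(39809, 341) = 11 and 11 | (154 − 13805), so the pair is consistent; merging gives n ≡ 173041 (mod 1234079), where 1234079 = lcm(39809, 341).
The solution is unique modulo lcm(517, 847, 341) = 1234079.

173041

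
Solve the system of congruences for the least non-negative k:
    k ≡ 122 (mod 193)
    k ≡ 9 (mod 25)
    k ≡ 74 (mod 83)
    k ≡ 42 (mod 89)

34278659

From k ≡ 122 (mod 193) write k = 122 + 193t. Substituting into k ≡ 9 (mod 25) gives 193t ≡ 12 (mod 25), and since 18⁻¹ ≡ 7 (mod 25), t ≡ 9. Hence k ≡ 122 + 193·9 = 1859 (mod 4825).
From k ≡ 1859 (mod 4825) write k = 1859 + 4825t. Substituting into k ≡ 74 (mod 83) gives 4825t ≡ 41 (mod 83), and since 11⁻¹ ≡ 68 (mod 83), t ≡ 49. Hence k ≡ 1859 + 4825·49 = 238284 (mod 400475).
From k ≡ 238284 (mod 400475) write k = 238284 + 400475t. Substituting into k ≡ 42 (mod 89) gives 400475t ≡ 11 (mod 89), and since 64⁻¹ ≡ 32 (mod 89), t ≡ 85. Hence k ≡ 238284 + 400475·85 = 34278659 (mod 35642275).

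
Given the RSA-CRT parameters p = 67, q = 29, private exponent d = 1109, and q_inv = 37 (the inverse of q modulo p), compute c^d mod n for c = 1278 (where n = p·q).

1616

d_p = d mod (p−1) = 1109 mod 66 = 53; d_q = d mod (q−1) = 17.
m₁ = c^(d_p) mod p: c ≡ 5 (mod 67), and 5^53 mod 67 = 8.
m₂ = c^(d_q) mod q: c ≡ 2 (mod 29), and 2^17 mod 29 = 21.
h = q_inv·(m₁ − m₂) mod p = 37·(8 − 21) mod 67 = 55.
m = m₂ + h·q = 21 + 55·29 = 1616.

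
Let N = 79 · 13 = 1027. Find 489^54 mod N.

857

Mod 79: 489 ≡ 15; 15^54 ≡ 67 (mod 79).
Mod 13: 489 ≡ 8; by Fermat, exponent reduces to 54 mod 12 = 6; 8^6 ≡ 12 (mod 13).
Combine by CRT: x ≡ 67 (mod 79), x ≡ 12 (mod 13) ⇒ x ≡ 857 (mod 1027).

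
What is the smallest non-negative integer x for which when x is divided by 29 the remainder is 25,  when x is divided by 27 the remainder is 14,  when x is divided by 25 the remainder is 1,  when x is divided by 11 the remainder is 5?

The moduli are pairwise coprime; N = 29·27·25·11 = 215325.
N/29 = 7425; 7425 ≡ 1 (mod 29), inverse 1.
N/27 = 7975; 7975 ≡ 10 (mod 27); 10·19 ≡ 1, so inverse 19.
N/25 = 8613; 8613 ≡ 13 (mod 25); 13·2 ≡ 1, so inverse 2.
N/11 = 19575; 19575 ≡ 6 (mod 11); 6·2 ≡ 1, so inverse 2.
x ≡ 25·7425·1 + 14·7975·19 + 1·8613·2 + 5·19575·2 = 2519951.
2519951 mod 215325 = 151376.

151376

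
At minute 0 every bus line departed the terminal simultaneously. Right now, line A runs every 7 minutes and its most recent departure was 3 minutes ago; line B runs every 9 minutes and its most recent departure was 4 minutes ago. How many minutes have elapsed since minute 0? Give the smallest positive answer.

31

Combine the congruences pairwise.
From t ≡ 3 (mod 7) write t = 3 + 7s. Substituting into t ≡ 4 (mod 9) gives 7s ≡ 1 (mod 9), and since 7⁻¹ ≡ 4 (mod 9), s ≡ 4. Hence t ≡ 3 + 7·4 = 31 (mod 63).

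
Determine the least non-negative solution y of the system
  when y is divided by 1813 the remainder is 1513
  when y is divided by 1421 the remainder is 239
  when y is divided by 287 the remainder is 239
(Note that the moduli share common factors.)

1165459

gcd(1813, 1421) = 49 and 49 | (239 − 1513), so the pair is consistent; merging gives y ≡ 8765 (mod 52577), where 52577 = lcm(1813, 1421).
gcd(52577, 287) = 7 and 7 | (239 − 8765), so the pair is consistent; merging gives y ≡ 1165459 (mod 2155657), where 2155657 = lcm(52577, 287).
The solution is unique modulo lcm(1813, 1421, 287) = 2155657.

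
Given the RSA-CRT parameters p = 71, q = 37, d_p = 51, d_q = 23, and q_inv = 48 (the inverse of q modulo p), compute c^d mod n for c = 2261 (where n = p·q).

1209

m₁ = c^(d_p) mod p: c ≡ 60 (mod 71), and 60^51 mod 71 = 2.
m₂ = c^(d_q) mod q: c ≡ 4 (mod 37), and 4^23 mod 37 = 25.
h = q_inv·(m₁ − m₂) mod p = 48·(2 − 25) mod 71 = 32.
m = m₂ + h·q = 25 + 32·37 = 1209.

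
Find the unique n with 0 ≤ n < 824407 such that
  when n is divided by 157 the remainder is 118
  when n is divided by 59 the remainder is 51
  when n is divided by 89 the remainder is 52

The moduli are pairwise coprime; M = 157·59·89 = 824407.
M/157 = 5251; 5251 ≡ 70 (mod 157); 70·83 ≡ 1, so inverse 83.
M/59 = 13973; 13973 ≡ 49 (mod 59); 49·53 ≡ 1, so inverse 53.
M/89 = 9263; 9263 ≡ 7 (mod 89); 7·51 ≡ 1, so inverse 51.
n ≡ 118·5251·83 + 51·13973·53 + 52·9263·51 = 113762789.
113762789 mod 824407 = 819030.

819030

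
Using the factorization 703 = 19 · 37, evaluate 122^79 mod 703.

Mod 19: 122 ≡ 8; by Fermat, exponent reduces to 79 mod 18 = 7; 8^7 ≡ 8 (mod 19).
Mod 37: 122 ≡ 11; by Fermat, exponent reduces to 79 mod 36 = 7; 11^7 ≡ 11 (mod 37).
Combine by CRT: x ≡ 8 (mod 19), x ≡ 11 (mod 37) ⇒ x ≡ 122 (mod 703).

122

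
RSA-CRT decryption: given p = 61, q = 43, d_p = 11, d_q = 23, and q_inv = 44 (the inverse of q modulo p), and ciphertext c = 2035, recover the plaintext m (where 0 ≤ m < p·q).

2604

m₁ = c^(d_p) mod p: c ≡ 22 (mod 61), and 22^11 mod 61 = 42.
m₂ = c^(d_q) mod q: c ≡ 14 (mod 43), and 14^23 mod 43 = 24.
h = q_inv·(m₁ − m₂) mod p = 44·(42 − 24) mod 61 = 60.
m = m₂ + h·q = 24 + 60·43 = 2604.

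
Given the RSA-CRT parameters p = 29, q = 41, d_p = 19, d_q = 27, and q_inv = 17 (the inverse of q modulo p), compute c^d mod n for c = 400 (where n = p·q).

m₁ = c^(d_p) mod p: c ≡ 23 (mod 29), and 23^19 mod 29 = 25.
m₂ = c^(d_q) mod q: c ≡ 31 (mod 41), and 31^27 mod 41 = 23.
h = q_inv·(m₁ − m₂) mod p = 17·(25 − 23) mod 29 = 5.
m = m₂ + h·q = 23 + 5·41 = 228.

228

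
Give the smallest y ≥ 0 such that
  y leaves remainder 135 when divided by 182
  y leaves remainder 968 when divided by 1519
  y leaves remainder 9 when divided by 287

51095

gcd(182, 1519) = 7 and 7 | (968 − 135), so the pair is consistent; merging gives y ≡ 11601 (mod 39494), where 39494 = lcm(182, 1519).
gcd(39494, 287) = 7 and 7 | (9 − 11601), so the pair is consistent; merging gives y ≡ 51095 (mod 1619254), where 1619254 = lcm(39494, 287).
The solution is unique modulo lcm(182, 1519, 287) = 1619254.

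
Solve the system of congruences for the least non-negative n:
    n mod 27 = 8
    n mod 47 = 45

From n ≡ 8 (mod 27) write n = 8 + 27t. Substituting into n ≡ 45 (mod 47) gives 27t ≡ 37 (mod 47), and since 27⁻¹ ≡ 7 (mod 47), t ≡ 24. Hence n ≡ 8 + 27·24 = 656 (mod 1269).

656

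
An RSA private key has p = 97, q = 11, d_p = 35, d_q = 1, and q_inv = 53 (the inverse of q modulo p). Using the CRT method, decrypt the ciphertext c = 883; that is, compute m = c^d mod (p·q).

278

m₁ = c^(d_p) mod p: c ≡ 10 (mod 97), and 10^35 mod 97 = 84.
m₂ = c^(d_q) mod q: c ≡ 3 (mod 11), and 3^1 mod 11 = 3.
h = q_inv·(m₁ − m₂) mod p = 53·(84 − 3) mod 97 = 25.
m = m₂ + h·q = 3 + 25·11 = 278.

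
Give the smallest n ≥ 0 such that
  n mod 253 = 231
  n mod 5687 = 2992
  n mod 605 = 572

372647

Combine the congruences pairwise.
gcd(253, 5687) = 11 and 11 | (2992 − 231), so the pair is consistent; merging gives n ≡ 111045 (mod 130801), where 130801 = lcm(253, 5687).
gcd(130801, 605) = 121 and 121 | (572 − 111045), so the pair is consistent; merging gives n ≡ 372647 (mod 654005), where 654005 = lcm(130801, 605).
The solution is unique modulo lcm(253, 5687, 605) = 654005.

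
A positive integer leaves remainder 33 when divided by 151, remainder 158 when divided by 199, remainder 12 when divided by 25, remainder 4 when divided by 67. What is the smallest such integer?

9441912

From m ≡ 33 (mod 151) write m = 33 + 151t. Substituting into m ≡ 158 (mod 199) gives 151t ≡ 125 (mod 199), and since 151⁻¹ ≡ 29 (mod 199), t ≡ 43. Hence m ≡ 33 + 151·43 = 6526 (mod 30049).
From m ≡ 6526 (mod 30049) write m = 6526 + 30049t. Substituting into m ≡ 12 (mod 25) gives 30049t ≡ 11 (mod 25), and since 24⁻¹ ≡ 24 (mod 25), t ≡ 14. Hence m ≡ 6526 + 30049·14 = 427212 (mod 751225).
From m ≡ 427212 (mod 751225) write m = 427212 + 751225t. Substituting into m ≡ 4 (mod 67) gives 751225t ≡ 51 (mod 67), and since 21⁻¹ ≡ 16 (mod 67), t ≡ 12. Hence m ≡ 427212 + 751225·12 = 9441912 (mod 50332075).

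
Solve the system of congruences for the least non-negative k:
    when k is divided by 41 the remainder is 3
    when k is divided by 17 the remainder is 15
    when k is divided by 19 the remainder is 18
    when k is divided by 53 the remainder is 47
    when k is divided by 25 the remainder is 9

The moduli are pairwise coprime; N = 41·17·19·53·25 = 17546975.
N/41 = 427975; 427975 ≡ 17 (mod 41); 17·29 ≡ 1, so inverse 29.
N/17 = 1032175; 1032175 ≡ 3 (mod 17); 3·6 ≡ 1, so inverse 6.
N/19 = 923525; 923525 ≡ 11 (mod 19); 11·7 ≡ 1, so inverse 7.
N/53 = 331075; 331075 ≡ 37 (mod 53); 37·43 ≡ 1, so inverse 43.
N/25 = 701879; 701879 ≡ 4 (mod 25); 4·19 ≡ 1, so inverse 19.
k ≡ 3·427975·29 + 15·1032175·6 + 18·923525·7 + 47·331075·43 + 9·701879·19 = 1035617609.
1035617609 mod 17546975 = 346084.

346084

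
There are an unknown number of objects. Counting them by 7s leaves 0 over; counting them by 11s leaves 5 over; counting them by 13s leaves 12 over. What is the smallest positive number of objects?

896

The moduli are pairwise coprime; M = 7·11·13 = 1001.
M/7 = 143; 143 ≡ 3 (mod 7); 3·5 ≡ 1, so inverse 5.
M/11 = 91; 91 ≡ 3 (mod 11); 3·4 ≡ 1, so inverse 4.
M/13 = 77; 77 ≡ 12 (mod 13); 12·12 ≡ 1, so inverse 12.
N ≡ 0·143·5 + 5·91·4 + 12·77·12 = 12908.
12908 mod 1001 = 896.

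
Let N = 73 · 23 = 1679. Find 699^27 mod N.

1158

Mod 73: 699 ≡ 42; 42^27 ≡ 63 (mod 73).
Mod 23: 699 ≡ 9; by Fermat, exponent reduces to 27 mod 22 = 5; 9^5 ≡ 8 (mod 23).
Combine by CRT: x ≡ 63 (mod 73), x ≡ 8 (mod 23) ⇒ x ≡ 1158 (mod 1679).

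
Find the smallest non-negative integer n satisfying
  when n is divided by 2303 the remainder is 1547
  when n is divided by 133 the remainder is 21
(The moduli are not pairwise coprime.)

19971

gcd(2303, 133) = 7 and 7 | (21 − 1547), so the pair is consistent; merging gives n ≡ 19971 (mod 43757), where 43757 = lcm(2303, 133).
The solution is unique modulo lcm(2303, 133) = 43757.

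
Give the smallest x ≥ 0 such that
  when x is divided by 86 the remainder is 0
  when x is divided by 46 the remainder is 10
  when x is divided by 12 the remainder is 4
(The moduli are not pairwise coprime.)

8428

Combine the congruences pairwise.
gcd(86, 46) = 2 and 2 | (10 − 0), so the pair is consistent; merging gives x ≡ 516 (mod 1978), where 1978 = lcm(86, 46).
gcd(1978, 12) = 2 and 2 | (4 − 516), so the pair is consistent; merging gives x ≡ 8428 (mod 11868), where 11868 = lcm(1978, 12).
The solution is unique modulo lcm(86, 46, 12) = 11868.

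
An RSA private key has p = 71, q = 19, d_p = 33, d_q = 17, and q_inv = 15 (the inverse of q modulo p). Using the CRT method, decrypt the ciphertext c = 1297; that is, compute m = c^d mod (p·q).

935

m₁ = c^(d_p) mod p: c ≡ 19 (mod 71), and 19^33 mod 71 = 12.
m₂ = c^(d_q) mod q: c ≡ 5 (mod 19), and 5^17 mod 19 = 4.
h = q_inv·(m₁ − m₂) mod p = 15·(12 − 4) mod 71 = 49.
m = m₂ + h·q = 4 + 49·19 = 935.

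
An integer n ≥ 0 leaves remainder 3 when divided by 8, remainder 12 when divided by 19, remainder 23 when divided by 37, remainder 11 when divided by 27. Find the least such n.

From n ≡ 3 (mod 8) write n = 3 + 8t. Substituting into n ≡ 12 (mod 19) gives 8t ≡ 9 (mod 19), and since 8⁻¹ ≡ 12 (mod 19), t ≡ 13. Hence n ≡ 3 + 8·13 = 107 (mod 152).
From n ≡ 107 (mod 152) write n = 107 + 152t. Substituting into n ≡ 23 (mod 37) gives 152t ≡ 27 (mod 37), and since 4⁻¹ ≡ 28 (mod 37), t ≡ 16. Hence n ≡ 107 + 152·16 = 2539 (mod 5624).
From n ≡ 2539 (mod 5624) write n = 2539 + 5624t. Substituting into n ≡ 11 (mod 27) gives 5624t ≡ 10 (mod 27), and since 8⁻¹ ≡ 17 (mod 27), t ≡ 8. Hence n ≡ 2539 + 5624·8 = 47531 (mod 151848).

47531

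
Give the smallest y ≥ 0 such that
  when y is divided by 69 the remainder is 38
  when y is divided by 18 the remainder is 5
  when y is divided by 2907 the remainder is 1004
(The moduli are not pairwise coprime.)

gcd(69, 18) = 3 and 3 | (5 − 38), so the pair is consistent; merging gives y ≡ 383 (mod 414), where 414 = lcm(69, 18).
gcd(414, 2907) = 9 and 9 | (1004 − 383), so the pair is consistent; merging gives y ≡ 67865 (mod 133722), where 133722 = lcm(414, 2907).
The solution is unique modulo lcm(69, 18, 2907) = 133722.

67865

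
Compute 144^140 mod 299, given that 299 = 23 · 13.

248

Mod 23: 144 ≡ 6; by Fermat, exponent reduces to 140 mod 22 = 8; 6^8 ≡ 18 (mod 23).
Mod 13: 144 ≡ 1; by Fermat, exponent reduces to 140 mod 12 = 8; 1^8 ≡ 1 (mod 13).
Combine by CRT: x ≡ 18 (mod 23), x ≡ 1 (mod 13) ⇒ x ≡ 248 (mod 299).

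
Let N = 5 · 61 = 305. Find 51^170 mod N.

Mod 5: 51 ≡ 1; by Fermat, exponent reduces to 170 mod 4 = 2; 1^2 ≡ 1 (mod 5).
Mod 61: 51 ≡ 51; by Fermat, exponent reduces to 170 mod 60 = 50; 51^50 ≡ 48 (mod 61).
Combine by CRT: x ≡ 1 (mod 5), x ≡ 48 (mod 61) ⇒ x ≡ 231 (mod 305).

231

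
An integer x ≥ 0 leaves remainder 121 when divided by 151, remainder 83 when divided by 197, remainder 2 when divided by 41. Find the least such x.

1034924

From x ≡ 121 (mod 151) write x = 121 + 151t. Substituting into x ≡ 83 (mod 197) gives 151t ≡ 159 (mod 197), and since 151⁻¹ ≡ 167 (mod 197), t ≡ 155. Hence x ≡ 121 + 151·155 = 23526 (mod 29747).
From x ≡ 23526 (mod 29747) write x = 23526 + 29747t. Substituting into x ≡ 2 (mod 41) gives 29747t ≡ 10 (mod 41), and since 22⁻¹ ≡ 28 (mod 41), t ≡ 34. Hence x ≡ 23526 + 29747·34 = 1034924 (mod 1219627).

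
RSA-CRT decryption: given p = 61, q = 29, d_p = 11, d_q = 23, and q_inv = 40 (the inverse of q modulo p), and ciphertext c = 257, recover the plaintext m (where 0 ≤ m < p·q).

596

m₁ = c^(d_p) mod p: c ≡ 13 (mod 61), and 13^11 mod 61 = 47.
m₂ = c^(d_q) mod q: c ≡ 25 (mod 29), and 25^23 mod 29 = 16.
h = q_inv·(m₁ − m₂) mod p = 40·(47 − 16) mod 61 = 20.
m = m₂ + h·q = 16 + 20·29 = 596.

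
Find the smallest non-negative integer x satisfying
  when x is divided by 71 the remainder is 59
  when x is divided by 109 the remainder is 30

4390

From x ≡ 59 (mod 71) write x = 59 + 71t. Substituting into x ≡ 30 (mod 109) gives 71t ≡ 80 (mod 109), and since 71⁻¹ ≡ 43 (mod 109), t ≡ 61. Hence x ≡ 59 + 71·61 = 4390 (mod 7739).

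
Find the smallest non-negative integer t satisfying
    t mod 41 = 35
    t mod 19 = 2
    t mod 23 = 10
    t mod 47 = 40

From t ≡ 35 (mod 41) write t = 35 + 41s. Substituting into t ≡ 2 (mod 19) gives 41s ≡ 5 (mod 19), and since 3⁻¹ ≡ 13 (mod 19), s ≡ 8. Hence t ≡ 35 + 41·8 = 363 (mod 779).
From t ≡ 363 (mod 779) write t = 363 + 779s. Substituting into t ≡ 10 (mod 23) gives 779s ≡ 15 (mod 23), and since 20⁻¹ ≡ 15 (mod 23), s ≡ 18. Hence t ≡ 363 + 779·18 = 14385 (mod 17917).
From t ≡ 14385 (mod 17917) write t = 14385 + 17917s. Substituting into t ≡ 40 (mod 47) gives 17917s ≡ 37 (mod 47), and since 10⁻¹ ≡ 33 (mod 47), s ≡ 46. Hence t ≡ 14385 + 17917·46 = 838567 (mod 842099).

838567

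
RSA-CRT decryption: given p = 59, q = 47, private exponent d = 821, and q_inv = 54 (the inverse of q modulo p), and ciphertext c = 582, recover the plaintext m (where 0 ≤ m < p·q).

d_p = d mod (p−1) = 821 mod 58 = 9; d_q = d mod (q−1) = 39.
m₁ = c^(d_p) mod p: c ≡ 51 (mod 59), and 51^9 mod 59 = 15.
m₂ = c^(d_q) mod q: c ≡ 18 (mod 47), and 18^39 mod 47 = 8.
h = q_inv·(m₁ − m₂) mod p = 54·(15 − 8) mod 59 = 24.
m = m₂ + h·q = 8 + 24·47 = 1136.

1136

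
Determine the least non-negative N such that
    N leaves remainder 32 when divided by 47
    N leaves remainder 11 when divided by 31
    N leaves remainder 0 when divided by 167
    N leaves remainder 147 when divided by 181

The moduli are pairwise coprime; M = 47·31·167·181 = 44040739.
M/47 = 937037; 937037 ≡ 45 (mod 47); 45·23 ≡ 1, so inverse 23.
M/31 = 1420669; 1420669 ≡ 1 (mod 31), inverse 1.
M/167 = 263717; 263717 ≡ 24 (mod 167); 24·7 ≡ 1, so inverse 7.
M/181 = 243319; 243319 ≡ 55 (mod 181); 55·79 ≡ 1, so inverse 79.
N ≡ 32·937037·23 + 11·1420669·1 + 0·263717·7 + 147·243319·79 = 3530950138.
3530950138 mod 44040739 = 7691018.

7691018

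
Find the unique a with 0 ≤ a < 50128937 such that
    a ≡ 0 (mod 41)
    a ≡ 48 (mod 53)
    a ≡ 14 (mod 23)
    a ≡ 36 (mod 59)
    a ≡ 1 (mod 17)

From a ≡ 0 (mod 41) write a = 0 + 41t. Substituting into a ≡ 48 (mod 53) gives 41t ≡ 48 (mod 53), and since 41⁻¹ ≡ 22 (mod 53), t ≡ 49. Hence a ≡ 0 + 41·49 = 2009 (mod 2173).
From a ≡ 2009 (mod 2173) write a = 2009 + 2173t. Substituting into a ≡ 14 (mod 23) gives 2173t ≡ 6 (mod 23), and since 11⁻¹ ≡ 21 (mod 23), t ≡ 11. Hence a ≡ 2009 + 2173·11 = 25912 (mod 49979).
From a ≡ 25912 (mod 49979) write a = 25912 + 49979t. Substituting into a ≡ 36 (mod 59) gives 49979t ≡ 25 (mod 59), and since 6⁻¹ ≡ 10 (mod 59), t ≡ 14. Hence a ≡ 25912 + 49979·14 = 725618 (mod 2948761).
From a ≡ 725618 (mod 2948761) write a = 725618 + 2948761t. Substituting into a ≡ 1 (mod 17) gives 2948761t ≡ 11 (mod 17), and since 9⁻¹ ≡ 2 (mod 17), t ≡ 5. Hence a ≡ 725618 + 2948761·5 = 15469423 (mod 50128937).

15469423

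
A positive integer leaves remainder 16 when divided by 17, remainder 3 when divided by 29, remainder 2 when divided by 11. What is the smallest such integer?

From N ≡ 16 (mod 17) write N = 16 + 17t. Substituting into N ≡ 3 (mod 29) gives 17t ≡ 16 (mod 29), and since 17⁻¹ ≡ 12 (mod 29), t ≡ 18. Hence N ≡ 16 + 17·18 = 322 (mod 493).
From N ≡ 322 (mod 493) write N = 322 + 493t. Substituting into N ≡ 2 (mod 11) gives 493t ≡ 10 (mod 11), and since 9⁻¹ ≡ 5 (mod 11), t ≡ 6. Hence N ≡ 322 + 493·6 = 3280 (mod 5423).

3280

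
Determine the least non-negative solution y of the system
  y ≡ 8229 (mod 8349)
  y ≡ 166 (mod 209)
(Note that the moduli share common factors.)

Combine the congruences pairwise.
gcd(8349, 209) = 11 and 11 | (166 − 8229), so the pair is consistent; merging gives y ≡ 100068 (mod 158631), where 158631 = lcm(8349, 209).
The solution is unique modulo lcm(8349, 209) = 158631.

100068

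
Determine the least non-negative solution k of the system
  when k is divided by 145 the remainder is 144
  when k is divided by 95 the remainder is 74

Combine the congruences pairwise.
gcd(145, 95) = 5 and 5 | (74 − 144), so the pair is consistent; merging gives k ≡ 1594 (mod 2755), where 2755 = lcm(145, 95).
The solution is unique modulo lcm(145, 95) = 2755.

1594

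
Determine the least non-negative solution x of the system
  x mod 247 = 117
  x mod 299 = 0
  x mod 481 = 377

gcd(247, 299) = 13 and 13 | (0 − 117), so the pair is consistent; merging gives x ≡ 2093 (mod 5681), where 5681 = lcm(247, 299).
gcd(5681, 481) = 13 and 13 | (377 − 2093), so the pair is consistent; merging gives x ≡ 19136 (mod 210197), where 210197 = lcm(5681, 481).
The solution is unique modulo lcm(247, 299, 481) = 210197.

19136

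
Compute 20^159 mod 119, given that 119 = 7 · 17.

6

Mod 7: 20 ≡ 6; by Fermat, exponent reduces to 159 mod 6 = 3; 6^3 ≡ 6 (mod 7).
Mod 17: 20 ≡ 3; by Fermat, exponent reduces to 159 mod 16 = 15; 3^15 ≡ 6 (mod 17).
Combine by CRT: x ≡ 6 (mod 7), x ≡ 6 (mod 17) ⇒ x ≡ 6 (mod 119).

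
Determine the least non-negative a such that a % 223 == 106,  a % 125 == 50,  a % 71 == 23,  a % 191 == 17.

The moduli are pairwise coprime; N = 223·125·71·191 = 378012875.
N/223 = 1695125; 1695125 ≡ 102 (mod 223); 102·129 ≡ 1, so inverse 129.
N/125 = 3024103; 3024103 ≡ 103 (mod 125); 103·17 ≡ 1, so inverse 17.
N/71 = 5324125; 5324125 ≡ 48 (mod 71); 48·37 ≡ 1, so inverse 37.
N/191 = 1979125; 1979125 ≡ 174 (mod 191); 174·146 ≡ 1, so inverse 146.
a ≡ 106·1695125·129 + 50·3024103·17 + 23·5324125·37 + 17·1979125·146 = 35192645425.
35192645425 mod 378012875 = 37448050.

37448050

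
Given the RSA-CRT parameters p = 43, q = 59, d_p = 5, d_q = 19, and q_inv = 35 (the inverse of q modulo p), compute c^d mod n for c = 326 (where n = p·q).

m₁ = c^(d_p) mod p: c ≡ 25 (mod 43), and 25^5 mod 43 = 24.
m₂ = c^(d_q) mod q: c ≡ 31 (mod 59), and 31^19 mod 59 = 8.
h = q_inv·(m₁ − m₂) mod p = 35·(24 − 8) mod 43 = 1.
m = m₂ + h·q = 8 + 1·59 = 67.

67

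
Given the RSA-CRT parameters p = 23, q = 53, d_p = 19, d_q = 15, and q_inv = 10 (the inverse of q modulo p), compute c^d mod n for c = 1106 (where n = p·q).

m₁ = c^(d_p) mod p: c ≡ 2 (mod 23), and 2^19 mod 23 = 3.
m₂ = c^(d_q) mod q: c ≡ 46 (mod 53), and 46^15 mod 53 = 49.
h = q_inv·(m₁ − m₂) mod p = 10·(3 − 49) mod 23 = 0.
m = m₂ + h·q = 49 + 0·53 = 49.

49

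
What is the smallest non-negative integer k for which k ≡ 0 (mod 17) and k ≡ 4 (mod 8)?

68

From k ≡ 0 (mod 17) write k = 0 + 17t. Substituting into k ≡ 4 (mod 8) gives 17t ≡ 4 (mod 8), and since 1⁻¹ ≡ 1 (mod 8), t ≡ 4. Hence k ≡ 0 + 17·4 = 68 (mod 136).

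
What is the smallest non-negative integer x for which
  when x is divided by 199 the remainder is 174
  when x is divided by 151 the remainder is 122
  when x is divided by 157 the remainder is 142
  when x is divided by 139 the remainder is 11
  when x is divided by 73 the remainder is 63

12987105140

The moduli are pairwise coprime; N = 199·151·157·139·73 = 47870430871.
N/199 = 240554929; 240554929 ≡ 147 (mod 199); 147·88 ≡ 1, so inverse 88.
N/151 = 317022721; 317022721 ≡ 33 (mod 151); 33·119 ≡ 1, so inverse 119.
N/157 = 304907203; 304907203 ≡ 15 (mod 157); 15·21 ≡ 1, so inverse 21.
N/139 = 344391589; 344391589 ≡ 46 (mod 139); 46·136 ≡ 1, so inverse 136.
N/73 = 655759327; 655759327 ≡ 35 (mod 73); 35·48 ≡ 1, so inverse 48.
x ≡ 174·240554929·88 + 122·317022721·119 + 142·304907203·21 + 11·344391589·136 + 63·655759327·48 = 11693372237664.
11693372237664 mod 47870430871 = 12987105140.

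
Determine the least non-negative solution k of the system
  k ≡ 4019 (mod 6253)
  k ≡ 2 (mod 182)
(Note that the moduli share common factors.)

gcd(6253, 182) = 13 and 13 | (2 − 4019), so the pair is consistent; merging gives k ≡ 72802 (mod 87542), where 87542 = lcm(6253, 182).
The solution is unique modulo lcm(6253, 182) = 87542.

72802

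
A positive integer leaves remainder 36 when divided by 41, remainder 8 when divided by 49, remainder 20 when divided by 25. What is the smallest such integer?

From x ≡ 36 (mod 41) write x = 36 + 41t. Substituting into x ≡ 8 (mod 49) gives 41t ≡ 21 (mod 49), and since 41⁻¹ ≡ 6 (mod 49), t ≡ 28. Hence x ≡ 36 + 41·28 = 1184 (mod 2009).
From x ≡ 1184 (mod 2009) write x = 1184 + 2009t. Substituting into x ≡ 20 (mod 25) gives 2009t ≡ 11 (mod 25), and since 9⁻¹ ≡ 14 (mod 25), t ≡ 4. Hence x ≡ 1184 + 2009·4 = 9220 (mod 50225).

9220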